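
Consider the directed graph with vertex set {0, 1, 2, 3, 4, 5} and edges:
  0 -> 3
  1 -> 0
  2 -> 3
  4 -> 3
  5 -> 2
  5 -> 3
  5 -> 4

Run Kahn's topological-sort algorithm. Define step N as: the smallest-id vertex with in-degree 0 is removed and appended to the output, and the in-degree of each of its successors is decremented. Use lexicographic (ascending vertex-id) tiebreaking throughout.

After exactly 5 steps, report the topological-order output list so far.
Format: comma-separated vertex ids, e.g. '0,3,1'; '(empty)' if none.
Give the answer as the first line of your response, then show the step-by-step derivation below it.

1,0,5,2,4

step 1: output 1; order=[1]; indeg=(0,0,1,4,1,0)
step 2: output 0; order=[1,0]; indeg=(0,0,1,3,1,0)
step 3: output 5; order=[1,0,5]; indeg=(0,0,0,2,0,0)
step 4: output 2; order=[1,0,5,2]; indeg=(0,0,0,1,0,0)
step 5: output 4; order=[1,0,5,2,4]; indeg=(0,0,0,0,0,0)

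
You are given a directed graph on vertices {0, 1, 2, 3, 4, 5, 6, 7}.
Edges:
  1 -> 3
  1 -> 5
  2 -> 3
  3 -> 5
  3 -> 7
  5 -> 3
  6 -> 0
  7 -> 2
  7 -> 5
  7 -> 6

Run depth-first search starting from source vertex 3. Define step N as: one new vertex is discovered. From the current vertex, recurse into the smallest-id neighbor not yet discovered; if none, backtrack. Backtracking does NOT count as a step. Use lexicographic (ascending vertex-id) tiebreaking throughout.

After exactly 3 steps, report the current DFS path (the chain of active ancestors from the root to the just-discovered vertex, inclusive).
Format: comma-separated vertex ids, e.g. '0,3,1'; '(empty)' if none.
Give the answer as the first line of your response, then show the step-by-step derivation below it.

3,7

step 1: discover 3; path=3; order=3
step 2: discover 5; path=3>5; order=3,5
step 3: discover 7; path=3>7; order=3,5,7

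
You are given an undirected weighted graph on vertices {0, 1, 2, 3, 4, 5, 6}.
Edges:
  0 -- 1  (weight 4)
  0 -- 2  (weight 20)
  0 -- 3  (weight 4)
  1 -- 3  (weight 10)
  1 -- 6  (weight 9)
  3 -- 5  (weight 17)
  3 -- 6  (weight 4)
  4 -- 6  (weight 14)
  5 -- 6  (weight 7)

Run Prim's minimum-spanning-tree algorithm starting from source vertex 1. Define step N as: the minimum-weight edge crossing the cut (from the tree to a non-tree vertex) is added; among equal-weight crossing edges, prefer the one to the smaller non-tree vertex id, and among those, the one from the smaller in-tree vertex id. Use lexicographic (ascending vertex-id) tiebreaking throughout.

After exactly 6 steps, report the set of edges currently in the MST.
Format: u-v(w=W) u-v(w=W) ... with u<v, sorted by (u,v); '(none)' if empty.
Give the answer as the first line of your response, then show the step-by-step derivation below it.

0-1(w=4) 0-2(w=20) 0-3(w=4) 3-6(w=4) 4-6(w=14) 5-6(w=7)

step 1: add edge 0-1 (w=4); MST = {0-1(w=4)}
step 2: add edge 0-3 (w=4); MST = {0-1(w=4) 0-3(w=4)}
step 3: add edge 3-6 (w=4); MST = {0-1(w=4) 0-3(w=4) 3-6(w=4)}
step 4: add edge 5-6 (w=7); MST = {0-1(w=4) 0-3(w=4) 3-6(w=4) 5-6(w=7)}
step 5: add edge 4-6 (w=14); MST = {0-1(w=4) 0-3(w=4) 3-6(w=4) 4-6(w=14) 5-6(w=7)}
step 6: add edge 0-2 (w=20); MST = {0-1(w=4) 0-2(w=20) 0-3(w=4) 3-6(w=4) 4-6(w=14) 5-6(w=7)}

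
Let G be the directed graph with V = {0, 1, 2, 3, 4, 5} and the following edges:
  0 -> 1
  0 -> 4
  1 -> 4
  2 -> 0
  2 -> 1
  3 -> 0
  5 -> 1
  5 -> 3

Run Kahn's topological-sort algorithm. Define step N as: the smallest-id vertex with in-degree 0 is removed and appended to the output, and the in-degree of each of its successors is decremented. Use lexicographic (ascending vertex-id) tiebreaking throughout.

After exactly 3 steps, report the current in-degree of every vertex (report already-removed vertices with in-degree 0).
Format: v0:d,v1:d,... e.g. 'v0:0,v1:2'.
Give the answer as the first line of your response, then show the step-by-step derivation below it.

v0:0,v1:1,v2:0,v3:0,v4:2,v5:0

step 1: output 2; order=[2]; indeg=(1,2,0,1,2,0)
step 2: output 5; order=[2,5]; indeg=(1,1,0,0,2,0)
step 3: output 3; order=[2,5,3]; indeg=(0,1,0,0,2,0)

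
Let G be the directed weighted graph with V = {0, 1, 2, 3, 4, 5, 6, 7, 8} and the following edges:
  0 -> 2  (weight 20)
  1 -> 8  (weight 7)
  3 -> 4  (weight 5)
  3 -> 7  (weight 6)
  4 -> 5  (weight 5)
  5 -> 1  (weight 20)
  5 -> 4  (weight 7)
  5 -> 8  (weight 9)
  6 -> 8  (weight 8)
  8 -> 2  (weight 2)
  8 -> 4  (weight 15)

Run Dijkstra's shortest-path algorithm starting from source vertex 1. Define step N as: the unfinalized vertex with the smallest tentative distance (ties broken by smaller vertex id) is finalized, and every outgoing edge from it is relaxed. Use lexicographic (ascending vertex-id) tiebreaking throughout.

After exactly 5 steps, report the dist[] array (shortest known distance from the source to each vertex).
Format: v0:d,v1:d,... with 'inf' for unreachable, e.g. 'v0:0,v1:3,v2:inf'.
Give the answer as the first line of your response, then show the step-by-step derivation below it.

v0:inf,v1:0,v2:9,v3:inf,v4:22,v5:27,v6:inf,v7:inf,v8:7

step 1: dist = v0:inf,v1:0,v2:inf,v3:inf,v4:inf,v5:inf,v6:inf,v7:inf,v8:7
step 2: dist = v0:inf,v1:0,v2:9,v3:inf,v4:22,v5:inf,v6:inf,v7:inf,v8:7
step 3: dist = v0:inf,v1:0,v2:9,v3:inf,v4:22,v5:inf,v6:inf,v7:inf,v8:7
step 4: dist = v0:inf,v1:0,v2:9,v3:inf,v4:22,v5:27,v6:inf,v7:inf,v8:7
step 5: dist = v0:inf,v1:0,v2:9,v3:inf,v4:22,v5:27,v6:inf,v7:inf,v8:7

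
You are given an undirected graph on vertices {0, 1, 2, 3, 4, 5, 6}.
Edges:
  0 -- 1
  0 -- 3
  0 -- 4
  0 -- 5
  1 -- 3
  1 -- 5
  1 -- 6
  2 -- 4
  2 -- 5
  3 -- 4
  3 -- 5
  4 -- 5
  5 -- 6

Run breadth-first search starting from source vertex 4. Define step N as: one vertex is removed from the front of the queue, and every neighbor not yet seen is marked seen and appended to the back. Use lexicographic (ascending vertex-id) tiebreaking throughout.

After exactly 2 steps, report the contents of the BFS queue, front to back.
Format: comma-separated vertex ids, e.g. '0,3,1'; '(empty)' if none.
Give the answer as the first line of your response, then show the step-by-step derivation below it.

2,3,5,1

step 1: dequeue 4; queue=[0,2,3,5]; order=4
step 2: dequeue 0; queue=[2,3,5,1]; order=4,0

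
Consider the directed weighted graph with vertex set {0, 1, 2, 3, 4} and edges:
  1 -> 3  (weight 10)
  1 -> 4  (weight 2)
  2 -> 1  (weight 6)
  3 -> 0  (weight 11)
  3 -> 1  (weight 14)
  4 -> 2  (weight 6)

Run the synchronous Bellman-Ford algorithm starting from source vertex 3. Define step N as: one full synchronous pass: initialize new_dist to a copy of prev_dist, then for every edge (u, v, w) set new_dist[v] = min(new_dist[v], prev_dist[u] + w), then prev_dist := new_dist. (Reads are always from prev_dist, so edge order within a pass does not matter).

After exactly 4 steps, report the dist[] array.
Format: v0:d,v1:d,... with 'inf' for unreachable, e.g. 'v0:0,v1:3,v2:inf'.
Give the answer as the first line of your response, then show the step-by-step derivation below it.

v0:11,v1:14,v2:22,v3:0,v4:16

step 1: dist = v0:11,v1:14,v2:inf,v3:0,v4:inf
step 2: dist = v0:11,v1:14,v2:inf,v3:0,v4:16
step 3: dist = v0:11,v1:14,v2:22,v3:0,v4:16
step 4: dist = v0:11,v1:14,v2:22,v3:0,v4:16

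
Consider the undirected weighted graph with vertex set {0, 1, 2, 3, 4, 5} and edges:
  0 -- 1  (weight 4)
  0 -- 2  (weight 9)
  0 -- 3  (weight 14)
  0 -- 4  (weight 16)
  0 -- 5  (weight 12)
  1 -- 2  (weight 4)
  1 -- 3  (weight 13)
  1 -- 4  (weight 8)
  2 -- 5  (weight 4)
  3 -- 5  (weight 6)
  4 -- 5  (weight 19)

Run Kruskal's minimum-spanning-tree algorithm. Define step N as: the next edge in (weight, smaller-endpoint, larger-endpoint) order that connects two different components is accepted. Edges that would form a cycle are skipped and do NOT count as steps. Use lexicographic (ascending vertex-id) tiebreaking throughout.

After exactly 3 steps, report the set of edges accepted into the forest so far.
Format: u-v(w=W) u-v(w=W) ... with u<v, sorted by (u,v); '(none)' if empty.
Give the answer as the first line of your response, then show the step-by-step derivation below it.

0-1(w=4) 1-2(w=4) 2-5(w=4)

step 1: add edge 0-1 (w=4); MST = {0-1(w=4)}
step 2: add edge 1-2 (w=4); MST = {0-1(w=4) 1-2(w=4)}
step 3: add edge 2-5 (w=4); MST = {0-1(w=4) 1-2(w=4) 2-5(w=4)}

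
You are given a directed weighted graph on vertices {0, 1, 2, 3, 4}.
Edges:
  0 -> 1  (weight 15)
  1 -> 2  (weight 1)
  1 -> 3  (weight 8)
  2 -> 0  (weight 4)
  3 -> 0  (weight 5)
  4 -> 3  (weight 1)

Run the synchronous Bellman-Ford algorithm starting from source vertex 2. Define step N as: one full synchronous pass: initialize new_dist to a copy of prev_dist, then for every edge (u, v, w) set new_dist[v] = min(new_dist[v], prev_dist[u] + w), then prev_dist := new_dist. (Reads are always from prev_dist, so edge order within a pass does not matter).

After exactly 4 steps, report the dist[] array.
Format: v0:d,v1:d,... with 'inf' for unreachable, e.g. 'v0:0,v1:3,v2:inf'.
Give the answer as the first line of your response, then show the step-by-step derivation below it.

v0:4,v1:19,v2:0,v3:27,v4:inf

step 1: dist = v0:4,v1:inf,v2:0,v3:inf,v4:inf
step 2: dist = v0:4,v1:19,v2:0,v3:inf,v4:inf
step 3: dist = v0:4,v1:19,v2:0,v3:27,v4:inf
step 4: dist = v0:4,v1:19,v2:0,v3:27,v4:inf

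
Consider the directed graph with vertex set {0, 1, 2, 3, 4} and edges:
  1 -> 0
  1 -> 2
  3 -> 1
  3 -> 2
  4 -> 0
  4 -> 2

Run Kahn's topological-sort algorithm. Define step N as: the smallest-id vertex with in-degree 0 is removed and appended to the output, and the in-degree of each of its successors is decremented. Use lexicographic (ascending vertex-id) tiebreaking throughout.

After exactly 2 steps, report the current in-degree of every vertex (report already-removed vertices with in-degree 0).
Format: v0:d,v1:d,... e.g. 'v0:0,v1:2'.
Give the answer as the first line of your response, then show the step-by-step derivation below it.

v0:1,v1:0,v2:1,v3:0,v4:0

step 1: output 3; order=[3]; indeg=(2,0,2,0,0)
step 2: output 1; order=[3,1]; indeg=(1,0,1,0,0)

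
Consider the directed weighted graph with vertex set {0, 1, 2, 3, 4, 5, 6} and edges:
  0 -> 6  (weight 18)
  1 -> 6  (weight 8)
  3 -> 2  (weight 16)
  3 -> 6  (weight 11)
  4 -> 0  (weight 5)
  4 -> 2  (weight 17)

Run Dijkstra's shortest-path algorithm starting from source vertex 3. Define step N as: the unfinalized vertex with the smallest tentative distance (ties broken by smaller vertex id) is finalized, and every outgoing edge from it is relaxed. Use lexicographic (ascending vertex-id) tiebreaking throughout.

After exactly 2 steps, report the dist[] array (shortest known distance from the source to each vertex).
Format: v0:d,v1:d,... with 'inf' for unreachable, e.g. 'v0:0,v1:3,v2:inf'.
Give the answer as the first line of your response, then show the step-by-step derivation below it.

v0:inf,v1:inf,v2:16,v3:0,v4:inf,v5:inf,v6:11

step 1: dist = v0:inf,v1:inf,v2:16,v3:0,v4:inf,v5:inf,v6:11
step 2: dist = v0:inf,v1:inf,v2:16,v3:0,v4:inf,v5:inf,v6:11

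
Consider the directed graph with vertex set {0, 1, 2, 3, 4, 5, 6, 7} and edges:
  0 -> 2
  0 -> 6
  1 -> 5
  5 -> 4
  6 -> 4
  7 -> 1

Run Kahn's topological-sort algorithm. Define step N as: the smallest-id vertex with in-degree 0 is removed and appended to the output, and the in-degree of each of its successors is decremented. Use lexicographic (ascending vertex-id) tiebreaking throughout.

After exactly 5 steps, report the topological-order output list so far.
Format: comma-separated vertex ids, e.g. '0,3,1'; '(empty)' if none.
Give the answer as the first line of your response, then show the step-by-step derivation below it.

0,2,3,6,7

step 1: output 0; order=[0]; indeg=(0,1,0,0,2,1,0,0)
step 2: output 2; order=[0,2]; indeg=(0,1,0,0,2,1,0,0)
step 3: output 3; order=[0,2,3]; indeg=(0,1,0,0,2,1,0,0)
step 4: output 6; order=[0,2,3,6]; indeg=(0,1,0,0,1,1,0,0)
step 5: output 7; order=[0,2,3,6,7]; indeg=(0,0,0,0,1,1,0,0)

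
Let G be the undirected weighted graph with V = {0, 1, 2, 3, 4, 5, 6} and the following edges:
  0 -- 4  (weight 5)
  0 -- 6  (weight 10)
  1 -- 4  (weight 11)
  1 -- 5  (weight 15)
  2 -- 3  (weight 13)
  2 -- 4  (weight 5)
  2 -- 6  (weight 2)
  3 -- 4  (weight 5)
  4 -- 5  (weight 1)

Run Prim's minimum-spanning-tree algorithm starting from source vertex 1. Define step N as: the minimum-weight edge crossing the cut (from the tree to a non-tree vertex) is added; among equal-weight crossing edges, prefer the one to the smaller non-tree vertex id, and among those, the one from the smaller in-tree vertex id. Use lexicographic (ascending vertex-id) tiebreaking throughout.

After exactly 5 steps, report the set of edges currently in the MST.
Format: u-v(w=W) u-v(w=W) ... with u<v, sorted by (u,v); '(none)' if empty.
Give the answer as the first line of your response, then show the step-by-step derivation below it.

0-4(w=5) 1-4(w=11) 2-4(w=5) 2-6(w=2) 4-5(w=1)

step 1: add edge 1-4 (w=11); MST = {1-4(w=11)}
step 2: add edge 4-5 (w=1); MST = {1-4(w=11) 4-5(w=1)}
step 3: add edge 0-4 (w=5); MST = {0-4(w=5) 1-4(w=11) 4-5(w=1)}
step 4: add edge 2-4 (w=5); MST = {0-4(w=5) 1-4(w=11) 2-4(w=5) 4-5(w=1)}
step 5: add edge 2-6 (w=2); MST = {0-4(w=5) 1-4(w=11) 2-4(w=5) 2-6(w=2) 4-5(w=1)}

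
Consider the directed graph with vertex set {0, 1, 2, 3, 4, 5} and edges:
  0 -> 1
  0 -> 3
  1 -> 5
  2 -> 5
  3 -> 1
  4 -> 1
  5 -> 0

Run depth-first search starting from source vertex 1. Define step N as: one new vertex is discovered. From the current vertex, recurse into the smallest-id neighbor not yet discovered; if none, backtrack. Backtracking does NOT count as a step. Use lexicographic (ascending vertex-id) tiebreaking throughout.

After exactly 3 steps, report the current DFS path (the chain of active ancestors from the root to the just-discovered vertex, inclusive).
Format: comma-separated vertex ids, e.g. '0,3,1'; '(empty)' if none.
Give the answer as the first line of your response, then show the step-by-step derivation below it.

1,5,0

step 1: discover 1; path=1; order=1
step 2: discover 5; path=1>5; order=1,5
step 3: discover 0; path=1>5>0; order=1,5,0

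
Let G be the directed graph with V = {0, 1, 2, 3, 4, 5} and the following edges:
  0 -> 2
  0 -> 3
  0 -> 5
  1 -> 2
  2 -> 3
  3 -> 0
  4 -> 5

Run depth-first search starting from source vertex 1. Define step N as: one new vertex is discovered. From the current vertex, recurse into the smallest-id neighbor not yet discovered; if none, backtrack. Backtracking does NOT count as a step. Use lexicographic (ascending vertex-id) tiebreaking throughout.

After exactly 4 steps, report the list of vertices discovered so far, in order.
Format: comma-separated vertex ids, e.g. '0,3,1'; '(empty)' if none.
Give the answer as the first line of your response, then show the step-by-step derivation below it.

1,2,3,0

step 1: discover 1; path=1; order=1
step 2: discover 2; path=1>2; order=1,2
step 3: discover 3; path=1>2>3; order=1,2,3
step 4: discover 0; path=1>2>3>0; order=1,2,3,0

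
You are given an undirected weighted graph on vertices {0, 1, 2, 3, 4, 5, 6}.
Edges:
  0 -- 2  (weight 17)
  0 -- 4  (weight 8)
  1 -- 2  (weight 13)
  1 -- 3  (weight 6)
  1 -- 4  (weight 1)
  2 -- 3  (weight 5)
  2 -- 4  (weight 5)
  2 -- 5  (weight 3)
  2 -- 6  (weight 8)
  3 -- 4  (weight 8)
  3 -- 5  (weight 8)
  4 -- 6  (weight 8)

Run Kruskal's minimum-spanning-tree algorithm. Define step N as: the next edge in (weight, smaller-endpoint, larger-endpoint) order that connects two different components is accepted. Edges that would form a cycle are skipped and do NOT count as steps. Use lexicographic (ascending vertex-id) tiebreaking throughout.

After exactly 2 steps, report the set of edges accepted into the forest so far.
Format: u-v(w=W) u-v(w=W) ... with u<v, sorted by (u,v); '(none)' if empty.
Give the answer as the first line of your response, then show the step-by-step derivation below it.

1-4(w=1) 2-5(w=3)

step 1: add edge 1-4 (w=1); MST = {1-4(w=1)}
step 2: add edge 2-5 (w=3); MST = {1-4(w=1) 2-5(w=3)}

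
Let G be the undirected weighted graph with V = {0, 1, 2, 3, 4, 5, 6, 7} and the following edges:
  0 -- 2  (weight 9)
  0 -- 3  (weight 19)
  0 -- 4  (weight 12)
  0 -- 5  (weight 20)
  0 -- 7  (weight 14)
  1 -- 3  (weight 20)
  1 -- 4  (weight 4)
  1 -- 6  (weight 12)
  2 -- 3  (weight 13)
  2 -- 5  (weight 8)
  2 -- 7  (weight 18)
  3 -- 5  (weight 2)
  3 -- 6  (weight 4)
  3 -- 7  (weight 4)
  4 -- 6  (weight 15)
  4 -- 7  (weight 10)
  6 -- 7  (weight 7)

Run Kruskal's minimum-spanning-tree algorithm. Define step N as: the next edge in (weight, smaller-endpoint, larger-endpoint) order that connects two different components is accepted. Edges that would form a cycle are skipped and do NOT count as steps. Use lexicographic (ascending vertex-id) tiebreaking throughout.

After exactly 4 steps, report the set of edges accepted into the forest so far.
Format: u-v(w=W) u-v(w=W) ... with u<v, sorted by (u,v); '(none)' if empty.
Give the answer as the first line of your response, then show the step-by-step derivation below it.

1-4(w=4) 3-5(w=2) 3-6(w=4) 3-7(w=4)

step 1: add edge 3-5 (w=2); MST = {3-5(w=2)}
step 2: add edge 1-4 (w=4); MST = {1-4(w=4) 3-5(w=2)}
step 3: add edge 3-6 (w=4); MST = {1-4(w=4) 3-5(w=2) 3-6(w=4)}
step 4: add edge 3-7 (w=4); MST = {1-4(w=4) 3-5(w=2) 3-6(w=4) 3-7(w=4)}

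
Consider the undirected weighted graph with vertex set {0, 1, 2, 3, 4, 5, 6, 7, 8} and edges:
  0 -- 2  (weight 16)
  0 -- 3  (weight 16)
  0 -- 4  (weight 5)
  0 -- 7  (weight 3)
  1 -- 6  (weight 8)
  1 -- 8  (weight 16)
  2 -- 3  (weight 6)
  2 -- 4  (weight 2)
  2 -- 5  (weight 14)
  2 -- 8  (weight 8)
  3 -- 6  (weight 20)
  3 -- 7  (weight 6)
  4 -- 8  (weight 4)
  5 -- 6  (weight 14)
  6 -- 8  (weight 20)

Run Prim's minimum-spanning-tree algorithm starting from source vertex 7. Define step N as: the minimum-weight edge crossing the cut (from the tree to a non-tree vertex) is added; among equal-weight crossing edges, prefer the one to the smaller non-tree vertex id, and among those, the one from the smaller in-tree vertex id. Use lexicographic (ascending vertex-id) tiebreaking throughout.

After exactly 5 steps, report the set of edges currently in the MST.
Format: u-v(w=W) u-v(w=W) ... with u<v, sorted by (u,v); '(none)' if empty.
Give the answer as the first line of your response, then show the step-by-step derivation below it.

0-4(w=5) 0-7(w=3) 2-3(w=6) 2-4(w=2) 4-8(w=4)

step 1: add edge 0-7 (w=3); MST = {0-7(w=3)}
step 2: add edge 0-4 (w=5); MST = {0-4(w=5) 0-7(w=3)}
step 3: add edge 2-4 (w=2); MST = {0-4(w=5) 0-7(w=3) 2-4(w=2)}
step 4: add edge 4-8 (w=4); MST = {0-4(w=5) 0-7(w=3) 2-4(w=2) 4-8(w=4)}
step 5: add edge 2-3 (w=6); MST = {0-4(w=5) 0-7(w=3) 2-3(w=6) 2-4(w=2) 4-8(w=4)}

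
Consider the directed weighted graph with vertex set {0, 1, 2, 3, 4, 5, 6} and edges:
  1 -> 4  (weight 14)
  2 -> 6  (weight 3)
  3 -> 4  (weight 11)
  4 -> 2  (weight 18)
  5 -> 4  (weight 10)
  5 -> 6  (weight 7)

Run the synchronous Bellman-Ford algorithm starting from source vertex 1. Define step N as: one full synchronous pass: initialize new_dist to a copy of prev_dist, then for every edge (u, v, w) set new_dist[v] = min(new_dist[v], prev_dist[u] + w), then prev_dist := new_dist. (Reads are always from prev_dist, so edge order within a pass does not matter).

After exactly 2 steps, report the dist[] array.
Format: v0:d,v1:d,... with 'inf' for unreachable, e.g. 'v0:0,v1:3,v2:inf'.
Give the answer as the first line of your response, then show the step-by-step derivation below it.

v0:inf,v1:0,v2:32,v3:inf,v4:14,v5:inf,v6:inf

step 1: dist = v0:inf,v1:0,v2:inf,v3:inf,v4:14,v5:inf,v6:inf
step 2: dist = v0:inf,v1:0,v2:32,v3:inf,v4:14,v5:inf,v6:inf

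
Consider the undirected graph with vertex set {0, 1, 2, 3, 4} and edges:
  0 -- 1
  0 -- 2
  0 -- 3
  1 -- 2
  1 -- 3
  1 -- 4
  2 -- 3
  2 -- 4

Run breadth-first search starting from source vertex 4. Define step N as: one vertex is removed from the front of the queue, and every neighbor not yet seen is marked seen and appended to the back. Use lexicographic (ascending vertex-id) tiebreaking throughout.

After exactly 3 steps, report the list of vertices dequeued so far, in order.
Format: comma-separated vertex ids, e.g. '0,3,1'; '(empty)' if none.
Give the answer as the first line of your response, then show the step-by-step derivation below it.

4,1,2

step 1: dequeue 4; queue=[1,2]; order=4
step 2: dequeue 1; queue=[2,0,3]; order=4,1
step 3: dequeue 2; queue=[0,3]; order=4,1,2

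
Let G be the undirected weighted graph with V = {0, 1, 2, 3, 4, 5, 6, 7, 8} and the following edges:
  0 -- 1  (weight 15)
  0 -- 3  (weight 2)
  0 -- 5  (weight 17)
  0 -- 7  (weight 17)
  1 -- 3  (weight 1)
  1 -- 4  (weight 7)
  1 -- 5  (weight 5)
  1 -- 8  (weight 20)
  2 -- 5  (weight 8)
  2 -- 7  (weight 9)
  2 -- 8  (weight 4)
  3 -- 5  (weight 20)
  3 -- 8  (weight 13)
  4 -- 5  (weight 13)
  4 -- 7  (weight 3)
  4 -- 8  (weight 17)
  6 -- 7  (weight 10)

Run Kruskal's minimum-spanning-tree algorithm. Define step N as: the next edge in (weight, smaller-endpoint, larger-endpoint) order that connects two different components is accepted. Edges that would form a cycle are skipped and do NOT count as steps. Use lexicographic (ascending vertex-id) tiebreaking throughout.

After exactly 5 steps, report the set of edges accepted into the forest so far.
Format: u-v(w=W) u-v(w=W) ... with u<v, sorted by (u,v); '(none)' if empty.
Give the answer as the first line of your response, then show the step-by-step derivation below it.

0-3(w=2) 1-3(w=1) 1-5(w=5) 2-8(w=4) 4-7(w=3)

step 1: add edge 1-3 (w=1); MST = {1-3(w=1)}
step 2: add edge 0-3 (w=2); MST = {0-3(w=2) 1-3(w=1)}
step 3: add edge 4-7 (w=3); MST = {0-3(w=2) 1-3(w=1) 4-7(w=3)}
step 4: add edge 2-8 (w=4); MST = {0-3(w=2) 1-3(w=1) 2-8(w=4) 4-7(w=3)}
step 5: add edge 1-5 (w=5); MST = {0-3(w=2) 1-3(w=1) 1-5(w=5) 2-8(w=4) 4-7(w=3)}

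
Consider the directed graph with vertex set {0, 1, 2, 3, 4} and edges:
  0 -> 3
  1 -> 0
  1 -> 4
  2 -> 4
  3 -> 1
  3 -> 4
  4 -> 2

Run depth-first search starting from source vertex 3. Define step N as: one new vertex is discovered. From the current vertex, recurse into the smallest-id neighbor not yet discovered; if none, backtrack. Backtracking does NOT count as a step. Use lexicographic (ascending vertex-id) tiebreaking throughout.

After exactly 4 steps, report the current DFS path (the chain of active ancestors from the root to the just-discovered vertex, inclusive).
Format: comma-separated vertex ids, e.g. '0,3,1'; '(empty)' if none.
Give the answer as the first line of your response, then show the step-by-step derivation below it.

3,1,4

step 1: discover 3; path=3; order=3
step 2: discover 1; path=3>1; order=3,1
step 3: discover 0; path=3>1>0; order=3,1,0
step 4: discover 4; path=3>1>4; order=3,1,0,4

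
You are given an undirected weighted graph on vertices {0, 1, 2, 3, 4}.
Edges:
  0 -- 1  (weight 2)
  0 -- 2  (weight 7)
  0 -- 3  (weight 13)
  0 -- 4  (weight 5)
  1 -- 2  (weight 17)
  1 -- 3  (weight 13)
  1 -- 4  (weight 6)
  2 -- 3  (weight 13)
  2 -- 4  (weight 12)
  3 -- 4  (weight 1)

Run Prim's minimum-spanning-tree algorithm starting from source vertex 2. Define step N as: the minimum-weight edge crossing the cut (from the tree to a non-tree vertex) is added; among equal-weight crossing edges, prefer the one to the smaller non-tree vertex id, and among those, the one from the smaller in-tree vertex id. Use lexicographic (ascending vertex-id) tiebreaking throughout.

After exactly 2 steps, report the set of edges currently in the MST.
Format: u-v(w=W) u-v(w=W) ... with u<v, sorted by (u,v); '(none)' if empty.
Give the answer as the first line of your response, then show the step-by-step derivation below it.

0-1(w=2) 0-2(w=7)

step 1: add edge 0-2 (w=7); MST = {0-2(w=7)}
step 2: add edge 0-1 (w=2); MST = {0-1(w=2) 0-2(w=7)}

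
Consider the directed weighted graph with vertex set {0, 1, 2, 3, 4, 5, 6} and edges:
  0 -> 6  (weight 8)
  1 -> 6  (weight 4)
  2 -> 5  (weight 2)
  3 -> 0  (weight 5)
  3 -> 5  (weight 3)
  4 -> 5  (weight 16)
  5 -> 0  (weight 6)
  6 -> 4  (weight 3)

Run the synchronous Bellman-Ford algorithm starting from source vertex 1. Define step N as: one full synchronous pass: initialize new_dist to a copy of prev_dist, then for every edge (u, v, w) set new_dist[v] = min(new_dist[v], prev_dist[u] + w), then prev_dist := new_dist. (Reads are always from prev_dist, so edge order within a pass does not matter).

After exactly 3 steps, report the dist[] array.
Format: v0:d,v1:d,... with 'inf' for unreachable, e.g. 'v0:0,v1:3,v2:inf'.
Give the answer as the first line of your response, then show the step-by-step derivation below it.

v0:inf,v1:0,v2:inf,v3:inf,v4:7,v5:23,v6:4

step 1: dist = v0:inf,v1:0,v2:inf,v3:inf,v4:inf,v5:inf,v6:4
step 2: dist = v0:inf,v1:0,v2:inf,v3:inf,v4:7,v5:inf,v6:4
step 3: dist = v0:inf,v1:0,v2:inf,v3:inf,v4:7,v5:23,v6:4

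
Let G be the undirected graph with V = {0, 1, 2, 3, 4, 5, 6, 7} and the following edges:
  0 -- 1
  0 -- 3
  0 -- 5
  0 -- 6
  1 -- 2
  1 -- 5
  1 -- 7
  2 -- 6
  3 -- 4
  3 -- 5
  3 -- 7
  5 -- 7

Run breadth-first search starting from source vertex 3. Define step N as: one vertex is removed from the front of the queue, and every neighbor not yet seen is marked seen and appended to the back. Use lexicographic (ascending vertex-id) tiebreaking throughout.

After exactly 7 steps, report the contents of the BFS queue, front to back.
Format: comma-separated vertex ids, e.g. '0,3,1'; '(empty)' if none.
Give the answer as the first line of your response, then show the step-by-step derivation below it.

2

step 1: dequeue 3; queue=[0,4,5,7]; order=3
step 2: dequeue 0; queue=[4,5,7,1,6]; order=3,0
step 3: dequeue 4; queue=[5,7,1,6]; order=3,0,4
step 4: dequeue 5; queue=[7,1,6]; order=3,0,4,5
step 5: dequeue 7; queue=[1,6]; order=3,0,4,5,7
step 6: dequeue 1; queue=[6,2]; order=3,0,4,5,7,1
step 7: dequeue 6; queue=[2]; order=3,0,4,5,7,1,6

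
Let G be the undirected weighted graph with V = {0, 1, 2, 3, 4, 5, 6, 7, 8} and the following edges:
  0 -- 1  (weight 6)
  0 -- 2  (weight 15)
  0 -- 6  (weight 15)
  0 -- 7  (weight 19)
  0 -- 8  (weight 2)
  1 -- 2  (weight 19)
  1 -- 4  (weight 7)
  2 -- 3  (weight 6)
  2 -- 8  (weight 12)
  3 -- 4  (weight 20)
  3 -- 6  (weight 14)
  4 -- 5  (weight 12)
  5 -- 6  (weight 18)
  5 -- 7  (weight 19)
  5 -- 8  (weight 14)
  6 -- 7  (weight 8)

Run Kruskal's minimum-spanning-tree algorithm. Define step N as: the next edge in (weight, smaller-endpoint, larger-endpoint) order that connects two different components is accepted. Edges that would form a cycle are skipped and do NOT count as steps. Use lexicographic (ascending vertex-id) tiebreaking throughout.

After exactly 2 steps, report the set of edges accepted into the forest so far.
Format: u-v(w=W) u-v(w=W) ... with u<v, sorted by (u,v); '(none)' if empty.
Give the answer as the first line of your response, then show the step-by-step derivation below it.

0-1(w=6) 0-8(w=2)

step 1: add edge 0-8 (w=2); MST = {0-8(w=2)}
step 2: add edge 0-1 (w=6); MST = {0-1(w=6) 0-8(w=2)}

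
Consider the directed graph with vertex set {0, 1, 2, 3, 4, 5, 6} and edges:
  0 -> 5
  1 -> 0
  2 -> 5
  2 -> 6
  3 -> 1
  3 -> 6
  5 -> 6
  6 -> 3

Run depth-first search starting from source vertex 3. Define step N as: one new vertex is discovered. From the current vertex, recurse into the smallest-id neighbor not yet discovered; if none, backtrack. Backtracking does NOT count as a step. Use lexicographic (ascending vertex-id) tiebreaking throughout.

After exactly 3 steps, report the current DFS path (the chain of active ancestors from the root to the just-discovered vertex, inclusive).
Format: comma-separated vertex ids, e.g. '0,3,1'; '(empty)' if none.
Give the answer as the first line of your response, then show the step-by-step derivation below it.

3,1,0

step 1: discover 3; path=3; order=3
step 2: discover 1; path=3>1; order=3,1
step 3: discover 0; path=3>1>0; order=3,1,0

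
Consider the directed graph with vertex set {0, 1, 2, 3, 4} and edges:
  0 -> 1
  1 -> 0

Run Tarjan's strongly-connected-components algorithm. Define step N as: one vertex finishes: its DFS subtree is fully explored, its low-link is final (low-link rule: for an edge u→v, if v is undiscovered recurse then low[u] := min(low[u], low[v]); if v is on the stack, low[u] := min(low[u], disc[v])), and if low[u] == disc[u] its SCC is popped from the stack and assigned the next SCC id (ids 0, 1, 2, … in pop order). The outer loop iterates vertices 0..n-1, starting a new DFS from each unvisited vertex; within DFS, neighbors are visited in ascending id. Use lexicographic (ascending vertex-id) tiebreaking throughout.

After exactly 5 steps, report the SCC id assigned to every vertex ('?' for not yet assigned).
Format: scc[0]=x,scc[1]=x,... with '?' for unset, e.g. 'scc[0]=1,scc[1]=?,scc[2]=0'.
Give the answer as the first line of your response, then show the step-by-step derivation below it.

scc[0]=0,scc[1]=0,scc[2]=1,scc[3]=2,scc[4]=3

step 1: low=(low[0]=0,low[1]=0,low[2]=?,low[3]=?,low[4]=?); scc=(scc[0]=?,scc[1]=?,scc[2]=?,scc[3]=?,scc[4]=?)
step 2: low=(low[0]=0,low[1]=0,low[2]=?,low[3]=?,low[4]=?); scc=(scc[0]=0,scc[1]=0,scc[2]=?,scc[3]=?,scc[4]=?)
step 3: low=(low[0]=0,low[1]=0,low[2]=2,low[3]=?,low[4]=?); scc=(scc[0]=0,scc[1]=0,scc[2]=1,scc[3]=?,scc[4]=?)
step 4: low=(low[0]=0,low[1]=0,low[2]=2,low[3]=3,low[4]=?); scc=(scc[0]=0,scc[1]=0,scc[2]=1,scc[3]=2,scc[4]=?)
step 5: low=(low[0]=0,low[1]=0,low[2]=2,low[3]=3,low[4]=4); scc=(scc[0]=0,scc[1]=0,scc[2]=1,scc[3]=2,scc[4]=3)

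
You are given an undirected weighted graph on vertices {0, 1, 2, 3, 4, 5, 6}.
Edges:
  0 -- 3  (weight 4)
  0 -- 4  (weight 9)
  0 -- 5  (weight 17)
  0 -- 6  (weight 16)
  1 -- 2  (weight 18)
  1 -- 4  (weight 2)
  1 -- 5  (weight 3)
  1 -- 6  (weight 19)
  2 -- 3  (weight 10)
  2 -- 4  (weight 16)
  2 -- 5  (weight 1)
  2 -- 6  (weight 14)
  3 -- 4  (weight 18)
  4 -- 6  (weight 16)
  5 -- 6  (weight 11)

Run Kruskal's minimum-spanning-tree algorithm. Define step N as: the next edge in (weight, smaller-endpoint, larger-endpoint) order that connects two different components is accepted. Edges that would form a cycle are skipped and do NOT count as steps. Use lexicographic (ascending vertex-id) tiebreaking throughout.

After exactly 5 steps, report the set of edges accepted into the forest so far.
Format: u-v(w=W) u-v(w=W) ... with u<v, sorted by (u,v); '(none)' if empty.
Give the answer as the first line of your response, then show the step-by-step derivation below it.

0-3(w=4) 0-4(w=9) 1-4(w=2) 1-5(w=3) 2-5(w=1)

step 1: add edge 2-5 (w=1); MST = {2-5(w=1)}
step 2: add edge 1-4 (w=2); MST = {1-4(w=2) 2-5(w=1)}
step 3: add edge 1-5 (w=3); MST = {1-4(w=2) 1-5(w=3) 2-5(w=1)}
step 4: add edge 0-3 (w=4); MST = {0-3(w=4) 1-4(w=2) 1-5(w=3) 2-5(w=1)}
step 5: add edge 0-4 (w=9); MST = {0-3(w=4) 0-4(w=9) 1-4(w=2) 1-5(w=3) 2-5(w=1)}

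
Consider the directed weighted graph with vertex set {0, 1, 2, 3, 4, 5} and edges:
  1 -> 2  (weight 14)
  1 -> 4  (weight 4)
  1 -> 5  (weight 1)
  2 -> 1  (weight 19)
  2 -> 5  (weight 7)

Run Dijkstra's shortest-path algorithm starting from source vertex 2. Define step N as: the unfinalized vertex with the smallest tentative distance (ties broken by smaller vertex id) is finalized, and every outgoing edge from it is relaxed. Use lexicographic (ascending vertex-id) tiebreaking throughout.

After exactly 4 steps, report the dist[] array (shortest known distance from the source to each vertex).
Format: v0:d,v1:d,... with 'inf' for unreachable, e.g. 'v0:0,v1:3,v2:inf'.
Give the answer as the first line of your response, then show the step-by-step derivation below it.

v0:inf,v1:19,v2:0,v3:inf,v4:23,v5:7

step 1: dist = v0:inf,v1:19,v2:0,v3:inf,v4:inf,v5:7
step 2: dist = v0:inf,v1:19,v2:0,v3:inf,v4:inf,v5:7
step 3: dist = v0:inf,v1:19,v2:0,v3:inf,v4:23,v5:7
step 4: dist = v0:inf,v1:19,v2:0,v3:inf,v4:23,v5:7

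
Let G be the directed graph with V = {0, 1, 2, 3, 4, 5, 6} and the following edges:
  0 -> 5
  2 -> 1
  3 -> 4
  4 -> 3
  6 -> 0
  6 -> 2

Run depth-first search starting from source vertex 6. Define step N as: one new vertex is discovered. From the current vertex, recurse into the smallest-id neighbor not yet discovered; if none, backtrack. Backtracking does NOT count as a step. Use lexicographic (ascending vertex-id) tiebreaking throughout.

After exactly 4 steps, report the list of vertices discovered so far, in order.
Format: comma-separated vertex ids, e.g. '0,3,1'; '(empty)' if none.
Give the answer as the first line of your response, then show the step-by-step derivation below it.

6,0,5,2

step 1: discover 6; path=6; order=6
step 2: discover 0; path=6>0; order=6,0
step 3: discover 5; path=6>0>5; order=6,0,5
step 4: discover 2; path=6>2; order=6,0,5,2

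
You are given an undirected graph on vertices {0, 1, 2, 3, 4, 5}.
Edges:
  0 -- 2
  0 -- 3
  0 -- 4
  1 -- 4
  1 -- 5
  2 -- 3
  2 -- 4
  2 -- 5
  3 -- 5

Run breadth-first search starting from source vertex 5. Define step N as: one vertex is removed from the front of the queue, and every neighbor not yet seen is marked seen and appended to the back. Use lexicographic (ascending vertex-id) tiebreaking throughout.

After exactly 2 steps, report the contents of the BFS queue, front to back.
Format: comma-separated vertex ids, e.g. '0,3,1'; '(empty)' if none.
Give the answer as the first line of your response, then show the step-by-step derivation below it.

2,3,4

step 1: dequeue 5; queue=[1,2,3]; order=5
step 2: dequeue 1; queue=[2,3,4]; order=5,1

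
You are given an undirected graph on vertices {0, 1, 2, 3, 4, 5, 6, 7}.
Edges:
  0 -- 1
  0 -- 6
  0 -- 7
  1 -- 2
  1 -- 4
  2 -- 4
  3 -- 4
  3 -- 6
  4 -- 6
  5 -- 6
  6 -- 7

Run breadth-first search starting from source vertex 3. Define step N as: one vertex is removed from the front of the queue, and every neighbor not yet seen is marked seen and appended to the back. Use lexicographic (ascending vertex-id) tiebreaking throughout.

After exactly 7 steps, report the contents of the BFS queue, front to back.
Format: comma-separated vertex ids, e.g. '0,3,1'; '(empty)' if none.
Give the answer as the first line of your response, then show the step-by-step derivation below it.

7

step 1: dequeue 3; queue=[4,6]; order=3
step 2: dequeue 4; queue=[6,1,2]; order=3,4
step 3: dequeue 6; queue=[1,2,0,5,7]; order=3,4,6
step 4: dequeue 1; queue=[2,0,5,7]; order=3,4,6,1
step 5: dequeue 2; queue=[0,5,7]; order=3,4,6,1,2
step 6: dequeue 0; queue=[5,7]; order=3,4,6,1,2,0
step 7: dequeue 5; queue=[7]; order=3,4,6,1,2,0,5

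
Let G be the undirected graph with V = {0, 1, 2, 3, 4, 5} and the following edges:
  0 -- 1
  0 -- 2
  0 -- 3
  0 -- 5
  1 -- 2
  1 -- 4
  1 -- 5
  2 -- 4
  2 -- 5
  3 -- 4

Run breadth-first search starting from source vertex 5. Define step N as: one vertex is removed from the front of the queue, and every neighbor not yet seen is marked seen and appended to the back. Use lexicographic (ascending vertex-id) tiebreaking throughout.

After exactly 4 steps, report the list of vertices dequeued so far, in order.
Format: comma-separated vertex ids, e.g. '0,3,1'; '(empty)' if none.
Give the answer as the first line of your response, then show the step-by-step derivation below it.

5,0,1,2

step 1: dequeue 5; queue=[0,1,2]; order=5
step 2: dequeue 0; queue=[1,2,3]; order=5,0
step 3: dequeue 1; queue=[2,3,4]; order=5,0,1
step 4: dequeue 2; queue=[3,4]; order=5,0,1,2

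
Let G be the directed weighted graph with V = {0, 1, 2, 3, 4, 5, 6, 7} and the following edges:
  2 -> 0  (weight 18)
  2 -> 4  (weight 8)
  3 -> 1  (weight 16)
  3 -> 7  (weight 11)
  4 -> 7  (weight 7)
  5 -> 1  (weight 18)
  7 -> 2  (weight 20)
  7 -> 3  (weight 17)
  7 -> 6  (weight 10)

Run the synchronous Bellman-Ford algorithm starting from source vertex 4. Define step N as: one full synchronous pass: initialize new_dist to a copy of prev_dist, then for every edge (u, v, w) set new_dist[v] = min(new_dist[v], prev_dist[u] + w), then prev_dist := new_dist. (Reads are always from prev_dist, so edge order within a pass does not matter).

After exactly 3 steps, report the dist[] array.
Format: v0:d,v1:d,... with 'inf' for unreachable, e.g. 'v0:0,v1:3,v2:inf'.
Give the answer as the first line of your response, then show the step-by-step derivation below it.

v0:45,v1:40,v2:27,v3:24,v4:0,v5:inf,v6:17,v7:7

step 1: dist = v0:inf,v1:inf,v2:inf,v3:inf,v4:0,v5:inf,v6:inf,v7:7
step 2: dist = v0:inf,v1:inf,v2:27,v3:24,v4:0,v5:inf,v6:17,v7:7
step 3: dist = v0:45,v1:40,v2:27,v3:24,v4:0,v5:inf,v6:17,v7:7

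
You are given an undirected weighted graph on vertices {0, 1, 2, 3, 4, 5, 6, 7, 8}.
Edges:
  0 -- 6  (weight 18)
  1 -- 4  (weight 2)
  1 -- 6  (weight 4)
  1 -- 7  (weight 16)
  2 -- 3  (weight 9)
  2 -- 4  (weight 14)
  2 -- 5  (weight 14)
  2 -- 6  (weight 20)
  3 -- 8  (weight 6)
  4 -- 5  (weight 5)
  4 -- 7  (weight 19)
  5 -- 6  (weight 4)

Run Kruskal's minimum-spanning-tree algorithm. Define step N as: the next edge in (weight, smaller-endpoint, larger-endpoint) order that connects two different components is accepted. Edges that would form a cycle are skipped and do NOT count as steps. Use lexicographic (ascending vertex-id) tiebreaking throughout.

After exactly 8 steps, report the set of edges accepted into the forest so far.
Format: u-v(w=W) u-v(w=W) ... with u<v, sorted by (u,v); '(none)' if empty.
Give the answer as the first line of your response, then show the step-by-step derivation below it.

0-6(w=18) 1-4(w=2) 1-6(w=4) 1-7(w=16) 2-3(w=9) 2-4(w=14) 3-8(w=6) 5-6(w=4)

step 1: add edge 1-4 (w=2); MST = {1-4(w=2)}
step 2: add edge 1-6 (w=4); MST = {1-4(w=2) 1-6(w=4)}
step 3: add edge 5-6 (w=4); MST = {1-4(w=2) 1-6(w=4) 5-6(w=4)}
step 4: add edge 3-8 (w=6); MST = {1-4(w=2) 1-6(w=4) 3-8(w=6) 5-6(w=4)}
step 5: add edge 2-3 (w=9); MST = {1-4(w=2) 1-6(w=4) 2-3(w=9) 3-8(w=6) 5-6(w=4)}
step 6: add edge 2-4 (w=14); MST = {1-4(w=2) 1-6(w=4) 2-3(w=9) 2-4(w=14) 3-8(w=6) 5-6(w=4)}
step 7: add edge 1-7 (w=16); MST = {1-4(w=2) 1-6(w=4) 1-7(w=16) 2-3(w=9) 2-4(w=14) 3-8(w=6) 5-6(w=4)}
step 8: add edge 0-6 (w=18); MST = {0-6(w=18) 1-4(w=2) 1-6(w=4) 1-7(w=16) 2-3(w=9) 2-4(w=14) 3-8(w=6) 5-6(w=4)}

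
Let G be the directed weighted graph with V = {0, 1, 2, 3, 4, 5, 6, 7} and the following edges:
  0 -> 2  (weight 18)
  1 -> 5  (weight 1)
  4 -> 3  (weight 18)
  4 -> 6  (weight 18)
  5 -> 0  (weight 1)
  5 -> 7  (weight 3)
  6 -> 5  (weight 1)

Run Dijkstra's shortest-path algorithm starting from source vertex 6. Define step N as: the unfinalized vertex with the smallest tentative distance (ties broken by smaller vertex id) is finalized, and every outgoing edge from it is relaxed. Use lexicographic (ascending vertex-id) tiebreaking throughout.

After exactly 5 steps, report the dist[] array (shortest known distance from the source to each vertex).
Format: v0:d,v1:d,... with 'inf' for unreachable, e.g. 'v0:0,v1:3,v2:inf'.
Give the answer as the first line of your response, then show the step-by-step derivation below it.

v0:2,v1:inf,v2:20,v3:inf,v4:inf,v5:1,v6:0,v7:4

step 1: dist = v0:inf,v1:inf,v2:inf,v3:inf,v4:inf,v5:1,v6:0,v7:inf
step 2: dist = v0:2,v1:inf,v2:inf,v3:inf,v4:inf,v5:1,v6:0,v7:4
step 3: dist = v0:2,v1:inf,v2:20,v3:inf,v4:inf,v5:1,v6:0,v7:4
step 4: dist = v0:2,v1:inf,v2:20,v3:inf,v4:inf,v5:1,v6:0,v7:4
step 5: dist = v0:2,v1:inf,v2:20,v3:inf,v4:inf,v5:1,v6:0,v7:4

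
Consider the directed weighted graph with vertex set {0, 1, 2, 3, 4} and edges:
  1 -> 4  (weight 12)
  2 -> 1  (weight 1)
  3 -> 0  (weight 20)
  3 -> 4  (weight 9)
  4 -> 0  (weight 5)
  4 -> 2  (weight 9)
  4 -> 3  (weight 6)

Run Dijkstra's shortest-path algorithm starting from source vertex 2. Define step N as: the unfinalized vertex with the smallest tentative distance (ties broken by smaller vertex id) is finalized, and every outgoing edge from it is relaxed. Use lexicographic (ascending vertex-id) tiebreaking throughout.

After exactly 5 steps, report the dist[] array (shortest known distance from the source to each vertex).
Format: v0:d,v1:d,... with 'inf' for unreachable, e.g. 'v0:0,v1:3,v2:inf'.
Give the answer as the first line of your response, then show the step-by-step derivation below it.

v0:18,v1:1,v2:0,v3:19,v4:13

step 1: dist = v0:inf,v1:1,v2:0,v3:inf,v4:inf
step 2: dist = v0:inf,v1:1,v2:0,v3:inf,v4:13
step 3: dist = v0:18,v1:1,v2:0,v3:19,v4:13
step 4: dist = v0:18,v1:1,v2:0,v3:19,v4:13
step 5: dist = v0:18,v1:1,v2:0,v3:19,v4:13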